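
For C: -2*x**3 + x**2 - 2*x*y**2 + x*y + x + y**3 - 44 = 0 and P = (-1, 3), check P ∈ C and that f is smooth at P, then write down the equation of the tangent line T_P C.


Tangent line at P: -22*x + 38*y - 136 = 0.

Step 1: f(-1, 3) = 0, so P lies on C.
Step 2: partial derivatives
  f_x(x, y) = -6*x**2 + 2*x - 2*y**2 + y + 1, f_y(x, y) = -4*x*y + x + 3*y**2.
  f_x(P) = -22, f_y(P) = 38 (gradient nonzero, so P is smooth).
Step 3: tangent line at P: -22·(x − -1) + 38·(y − 3) = 0.
Expanding: -22*x + 38*y - 136 = 0.


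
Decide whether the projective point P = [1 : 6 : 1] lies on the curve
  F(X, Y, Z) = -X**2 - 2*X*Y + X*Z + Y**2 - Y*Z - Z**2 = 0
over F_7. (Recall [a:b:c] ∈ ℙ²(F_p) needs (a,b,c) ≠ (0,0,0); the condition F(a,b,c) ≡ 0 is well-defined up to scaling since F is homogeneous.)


F(1,6,1) ≡ 3 (mod 7); P is NOT on the curve.

Evaluate F(1, 6, 1) term-by-term (mod 7).
  -X**2 ↦ -1·1·1·1 = -1
  -2*X*Y ↦ -2·1·6·1 = -12
  X*Z ↦ 1·1·1·1 = 1
  Y**2 ↦ 1·1·36·1 = 36
  -Y*Z ↦ -1·1·6·1 = -6
  -Z**2 ↦ -1·1·1·1 = -1
Sum: F(1, 6, 1) = (-1) + (-12) + (1) + (36) + (-6) + (-1) = 17.
Reducing mod 7: 17 ≡ 3 (mod 7).
Since F(a, b, c) ≡ 3 ≠ 0 (mod 7), P does NOT lie on the curve.


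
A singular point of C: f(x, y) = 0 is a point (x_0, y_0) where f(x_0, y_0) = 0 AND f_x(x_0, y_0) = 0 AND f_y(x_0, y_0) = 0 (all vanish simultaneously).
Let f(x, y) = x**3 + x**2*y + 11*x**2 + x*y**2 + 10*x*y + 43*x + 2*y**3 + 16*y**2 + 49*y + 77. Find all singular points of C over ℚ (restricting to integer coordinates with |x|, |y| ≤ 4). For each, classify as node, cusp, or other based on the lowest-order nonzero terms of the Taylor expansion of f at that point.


Singular points: {(-3, -2)}; classification: cusp.

Compute partial derivatives:
  f_x = 3*x**2 + 2*x*y + 22*x + y**2 + 10*y + 43.
  f_y = x**2 + 2*x*y + 10*x + 6*y**2 + 32*y + 49.
Scan x_0 ∈ {−4, ..., 4}. For each x_0, f_y(x_0, y) is a polynomial in y; find its integer roots y ∈ {−4, ..., 4}, then test f_x and f at those candidates.
  x = -4: f_y(-4, y) = 6*y**2 + 24*y + 25; no integer root y with |y| ≤ 4.
  x = -3: f_y(-3, y) = 6*y**2 + 26*y + 28; vanishes at y ∈ {-2}. (-3, -2): f_x = 0, f = 0 — SINGULAR.
  x = -2: f_y(-2, y) = 6*y**2 + 28*y + 33; no integer root y with |y| ≤ 4.
  x = -1: f_y(-1, y) = 6*y**2 + 30*y + 40; no integer root y with |y| ≤ 4.
  x = 0: f_y(0, y) = 6*y**2 + 32*y + 49; no integer root y with |y| ≤ 4.
  x = 1: f_y(1, y) = 6*y**2 + 34*y + 60; no integer root y with |y| ≤ 4.
  x = 2: f_y(2, y) = 6*y**2 + 36*y + 73; no integer root y with |y| ≤ 4.
  x = 3: f_y(3, y) = 6*y**2 + 38*y + 88; no integer root y with |y| ≤ 4.
  x = 4: f_y(4, y) = 6*y**2 + 40*y + 105; no integer root y with |y| ≤ 4.
Only singular point on the grid: (-3, -2).
Classify: substitute x = -3 + u, y = -2 + v and expand: f = u**3 + u**2*v + u*v**2 + 2*v**3 + v**2.
No constant or linear terms (consistent with a singular point). Quadratic part: v**2. Cubic part: u**3 + u**2*v + u*v**2 + 2*v**3.
The quadratic part v**2 is a perfect square, so there is a single (double) tangent line v = 0, i.e. y = -2. Restricting the cubic part to that line (v = 0) leaves u**3 ≠ 0, so f is not divisible by v and the branch is v² ≈ -u**3 to lowest order — this is a cusp.
Classification: cusp.


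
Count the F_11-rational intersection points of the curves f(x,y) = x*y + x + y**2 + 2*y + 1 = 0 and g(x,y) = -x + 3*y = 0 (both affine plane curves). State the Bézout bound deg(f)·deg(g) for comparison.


Common zeros: {(2, 8), (8, 10)}; count = 2; Bézout bound = 2.

deg(f) = 2, deg(g) = 1, so Bézout bound = 2.
Scan x ∈ F_11. For each x, list the y ∈ F_11 with f(x, y) ≡ 0 and those with g(x, y) ≡ 0 (mod 11); the common zeros in that column are the intersection.
  x = 0: f ≡ 0 at y ∈ {10}; g ≡ 0 at y ∈ {0}; common: ∅.
  x = 1: f ≡ 0 at y ∈ {9, 10}; g ≡ 0 at y ∈ {4}; common: ∅.
  x = 2: f ≡ 0 at y ∈ {8, 10}; g ≡ 0 at y ∈ {8}; common: {8}.
  x = 3: f ≡ 0 at y ∈ {7, 10}; g ≡ 0 at y ∈ {1}; common: ∅.
  x = 4: f ≡ 0 at y ∈ {6, 10}; g ≡ 0 at y ∈ {5}; common: ∅.
  x = 5: f ≡ 0 at y ∈ {5, 10}; g ≡ 0 at y ∈ {9}; common: ∅.
  x = 6: f ≡ 0 at y ∈ {4, 10}; g ≡ 0 at y ∈ {2}; common: ∅.
  x = 7: f ≡ 0 at y ∈ {3, 10}; g ≡ 0 at y ∈ {6}; common: ∅.
  x = 8: f ≡ 0 at y ∈ {2, 10}; g ≡ 0 at y ∈ {10}; common: {10}.
  x = 9: f ≡ 0 at y ∈ {1, 10}; g ≡ 0 at y ∈ {3}; common: ∅.
  x = 10: f ≡ 0 at y ∈ {0, 10}; g ≡ 0 at y ∈ {7}; common: ∅.
Collecting: common zeros = {(2, 8), (8, 10)}, so the count is 2.
Comparison with the Bézout bound: 2 ≤ 2 = deg(f)·deg(g), as expected for curves with no common component (the bound is attained).


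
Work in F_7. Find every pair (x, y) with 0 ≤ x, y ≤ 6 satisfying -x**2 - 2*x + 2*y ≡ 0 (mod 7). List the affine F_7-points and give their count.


Affine F_7-points: {(0, 0), (1, 5), (2, 4), (3, 4), (4, 5), (5, 0), (6, 3)}; count = 7.

For each of the 49 pairs (x, y) ∈ F_7², evaluate f(x, y) mod 7. Record the zeros.
  x = 0: [0↦0, 1↦2, 2↦4, 3↦6, 4↦1, 5↦3, 6↦5]  zeros at y ∈ {0}
  x = 1: [0↦4, 1↦6, 2↦1, 3↦3, 4↦5, 5↦0, 6↦2]  zeros at y ∈ {5}
  x = 2: [0↦6, 1↦1, 2↦3, 3↦5, 4↦0, 5↦2, 6↦4]  zeros at y ∈ {4}
  x = 3: [0↦6, 1↦1, 2↦3, 3↦5, 4↦0, 5↦2, 6↦4]  zeros at y ∈ {4}
  x = 4: [0↦4, 1↦6, 2↦1, 3↦3, 4↦5, 5↦0, 6↦2]  zeros at y ∈ {5}
  x = 5: [0↦0, 1↦2, 2↦4, 3↦6, 4↦1, 5↦3, 6↦5]  zeros at y ∈ {0}
  x = 6: [0↦1, 1↦3, 2↦5, 3↦0, 4↦2, 5↦4, 6↦6]  zeros at y ∈ {3}
Collecting zeros: affine points = {(0, 0), (1, 5), (2, 4), (3, 4), (4, 5), (5, 0), (6, 3)}.
Total count |C(F_7)_aff| = 7.


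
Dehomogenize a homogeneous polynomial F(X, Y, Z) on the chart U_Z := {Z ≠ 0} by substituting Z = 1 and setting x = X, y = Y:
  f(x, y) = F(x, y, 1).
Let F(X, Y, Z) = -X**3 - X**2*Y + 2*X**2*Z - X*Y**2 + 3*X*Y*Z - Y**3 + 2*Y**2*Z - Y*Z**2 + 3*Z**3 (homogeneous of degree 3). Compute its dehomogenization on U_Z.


f(x, y) = -x**3 - x**2*y + 2*x**2 - x*y**2 + 3*x*y - y**3 + 2*y**2 - y + 3

On U_Z we set Z = 1. Each monomial c·X^i·Y^j·Z^k in F becomes c·x^i·y^j·1^k = c·x^i·y^j.
Substituting Z = 1: F(X, Y, 1) = -x**3 - x**2*y + 2*x**2 - x*y**2 + 3*x*y - y**3 + 2*y**2 - y + 3.
Note: deg(f) ≤ deg(F) = 3; strict inequality happens when F is divisible by Z (lost terms).


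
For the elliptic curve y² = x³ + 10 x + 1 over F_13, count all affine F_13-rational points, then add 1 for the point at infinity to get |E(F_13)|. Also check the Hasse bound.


Affine points = {(0, 1), (0, 12), (1, 5), (1, 8), (2, 4), (2, 9), (4, 1), (4, 12), (6, 2), (6, 11), (9, 1), (9, 12), (10, 3), (10, 10), (11, 5), (11, 8), (12, 4), (12, 9)}; affine count = 18; |E(F_13)| = 19.

Discriminant check: Δ ∝ 4a³ + 27b² = 4·10³ + 27·1² = 4·1000 + 27·1 ≡ 10 (mod 13). Nonzero ⇒ E is nonsingular.
For each x ∈ F_13, compute rhs = x³ + 10·x + 1 mod 13, then count y ∈ F_13 with y² ≡ rhs.
  x = 0: rhs = 1, matching y values: 1, 12 (2 points).
  x = 1: rhs = 12, matching y values: 5, 8 (2 points).
  x = 2: rhs = 3, matching y values: 4, 9 (2 points).
  x = 3: rhs = 6, matching y values: none (0 points).
  x = 4: rhs = 1, matching y values: 1, 12 (2 points).
  x = 5: rhs = 7, matching y values: none (0 points).
  x = 6: rhs = 4, matching y values: 2, 11 (2 points).
  x = 7: rhs = 11, matching y values: none (0 points).
  x = 8: rhs = 8, matching y values: none (0 points).
  x = 9: rhs = 1, matching y values: 1, 12 (2 points).
  x = 10: rhs = 9, matching y values: 3, 10 (2 points).
  x = 11: rhs = 12, matching y values: 5, 8 (2 points).
  x = 12: rhs = 3, matching y values: 4, 9 (2 points).
Total affine count: 18.
Full point count |E(F_13)| = 18 + 1 = 19.
Hasse bound: |19 − (13+1)| = |5| = 5 ≤ 2√13 ≈ 7.2111 ✓.


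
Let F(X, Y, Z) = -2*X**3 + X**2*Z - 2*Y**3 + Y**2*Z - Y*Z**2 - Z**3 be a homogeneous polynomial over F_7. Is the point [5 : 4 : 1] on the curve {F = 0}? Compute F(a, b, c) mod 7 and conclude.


F(5,4,1) ≡ 1 (mod 7); P is NOT on the curve.

Evaluate F(5, 4, 1) term-by-term (mod 7).
  -2*X**3 ↦ -2·125·1·1 = -250
  X**2*Z ↦ 1·25·1·1 = 25
  -2*Y**3 ↦ -2·1·64·1 = -128
  Y**2*Z ↦ 1·1·16·1 = 16
  -Y*Z**2 ↦ -1·1·4·1 = -4
  -Z**3 ↦ -1·1·1·1 = -1
Sum: F(5, 4, 1) = (-250) + (25) + (-128) + (16) + (-4) + (-1) = -342.
Reducing mod 7: -342 ≡ 1 (mod 7).
Since F(a, b, c) ≡ 1 ≠ 0 (mod 7), P does NOT lie on the curve.


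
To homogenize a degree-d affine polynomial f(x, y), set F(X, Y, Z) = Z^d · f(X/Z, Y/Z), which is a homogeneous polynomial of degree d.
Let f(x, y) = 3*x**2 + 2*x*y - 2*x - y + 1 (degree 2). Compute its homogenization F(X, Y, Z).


F(X, Y, Z) = 3*X**2 + 2*X*Y - 2*X*Z - Y*Z + Z**2

deg(f) = 2.
Substitute x = X/Z, y = Y/Z into f, then multiply by Z^2.
  monomial 3·x^2·y^0 ↦ 3·X^2·Y^0·Z^0.
  monomial 2·x^1·y^1 ↦ 2·X^1·Y^1·Z^0.
  monomial -2·x^1·y^0 ↦ -2·X^1·Y^0·Z^1.
  monomial -1·x^0·y^1 ↦ -1·X^0·Y^1·Z^1.
  monomial 1·x^0·y^0 ↦ 1·X^0·Y^0·Z^2.
Collecting: F(X, Y, Z) = 3*X**2 + 2*X*Y - 2*X*Z - Y*Z + Z**2.


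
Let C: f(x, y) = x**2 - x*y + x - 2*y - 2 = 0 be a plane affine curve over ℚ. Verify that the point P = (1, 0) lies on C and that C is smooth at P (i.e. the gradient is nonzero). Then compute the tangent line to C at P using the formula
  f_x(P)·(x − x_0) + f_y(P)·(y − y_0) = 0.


Tangent line at P: 3*x - 3*y - 3 = 0.

Step 1: f(1, 0) = 0, so P lies on C.
Step 2: partial derivatives
  f_x(x, y) = 2*x - y + 1, f_y(x, y) = -x - 2.
  f_x(P) = 3, f_y(P) = -3 (gradient nonzero, so P is smooth).
Step 3: tangent line at P: 3·(x − 1) + -3·(y − 0) = 0.
Expanding: 3*x - 3*y - 3 = 0.


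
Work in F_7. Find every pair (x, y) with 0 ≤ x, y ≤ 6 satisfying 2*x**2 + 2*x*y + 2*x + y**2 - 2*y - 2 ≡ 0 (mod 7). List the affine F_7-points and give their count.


Affine F_7-points: {(5, 3)}; count = 1.

For each of the 49 pairs (x, y) ∈ F_7², evaluate f(x, y) mod 7. Record the zeros.
  x = 0: [0↦5, 1↦4, 2↦5, 3↦1, 4↦6, 5↦6, 6↦1]  zeros at y ∈ ∅
  x = 1: [0↦2, 1↦3, 2↦6, 3↦4, 4↦4, 5↦6, 6↦3]  zeros at y ∈ ∅
  x = 2: [0↦3, 1↦6, 2↦4, 3↦4, 4↦6, 5↦3, 6↦2]  zeros at y ∈ ∅
  x = 3: [0↦1, 1↦6, 2↦6, 3↦1, 4↦5, 5↦4, 6↦5]  zeros at y ∈ ∅
  x = 4: [0↦3, 1↦3, 2↦5, 3↦2, 4↦1, 5↦2, 6↦5]  zeros at y ∈ ∅
  x = 5: [0↦2, 1↦4, 2↦1, 3↦0, 4↦1, 5↦4, 6↦2]  zeros at y ∈ {3}
  x = 6: [0↦5, 1↦2, 2↦1, 3↦2, 4↦5, 5↦3, 6↦3]  zeros at y ∈ ∅
Collecting zeros: affine points = {(5, 3)}.
Total count |C(F_7)_aff| = 1.


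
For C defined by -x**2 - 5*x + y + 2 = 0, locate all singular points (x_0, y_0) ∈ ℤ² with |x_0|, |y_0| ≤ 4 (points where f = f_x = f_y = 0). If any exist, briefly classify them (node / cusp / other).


No singular points in the scanned grid; C is smooth there.

Compute partial derivatives:
  f_x = -2*x - 5.
  f_y = 1.
f_y = 1 is a nonzero constant, so f_y never vanishes: no point (x, y) can satisfy f = f_x = f_y = 0. In particular no (x, y) ∈ {−4, ..., 4}² is singular; the curve is smooth.


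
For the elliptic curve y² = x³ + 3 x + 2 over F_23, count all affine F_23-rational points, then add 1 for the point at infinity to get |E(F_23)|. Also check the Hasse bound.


Affine points = {(0, 5), (0, 18), (1, 11), (1, 12), (2, 4), (2, 19), (4, 3), (4, 20), (5, 2), (5, 21), (6, 11), (6, 12), (8, 3), (8, 20), (11, 3), (11, 20), (12, 8), (12, 15), (15, 8), (15, 15), (16, 11), (16, 12), (18, 0), (19, 8), (19, 15), (20, 9), (20, 14)}; affine count = 27; |E(F_23)| = 28.

Discriminant check: Δ ∝ 4a³ + 27b² = 4·3³ + 27·2² = 4·27 + 27·4 ≡ 9 (mod 23). Nonzero ⇒ E is nonsingular.
For each x ∈ F_23, compute rhs = x³ + 3·x + 2 mod 23, then count y ∈ F_23 with y² ≡ rhs.
  x = 0: rhs = 2, matching y values: 5, 18 (2 points).
  x = 1: rhs = 6, matching y values: 11, 12 (2 points).
  x = 2: rhs = 16, matching y values: 4, 19 (2 points).
  x = 3: rhs = 15, matching y values: none (0 points).
  x = 4: rhs = 9, matching y values: 3, 20 (2 points).
  x = 5: rhs = 4, matching y values: 2, 21 (2 points).
  x = 6: rhs = 6, matching y values: 11, 12 (2 points).
  x = 7: rhs = 21, matching y values: none (0 points).
  x = 8: rhs = 9, matching y values: 3, 20 (2 points).
  x = 9: rhs = 22, matching y values: none (0 points).
  x = 10: rhs = 20, matching y values: none (0 points).
  x = 11: rhs = 9, matching y values: 3, 20 (2 points).
  x = 12: rhs = 18, matching y values: 8, 15 (2 points).
  x = 13: rhs = 7, matching y values: none (0 points).
  x = 14: rhs = 5, matching y values: none (0 points).
  x = 15: rhs = 18, matching y values: 8, 15 (2 points).
  x = 16: rhs = 6, matching y values: 11, 12 (2 points).
  x = 17: rhs = 21, matching y values: none (0 points).
  x = 18: rhs = 0, matching y values: 0 (1 points).
  x = 19: rhs = 18, matching y values: 8, 15 (2 points).
  x = 20: rhs = 12, matching y values: 9, 14 (2 points).
  x = 21: rhs = 11, matching y values: none (0 points).
  x = 22: rhs = 21, matching y values: none (0 points).
Total affine count: 27.
Full point count |E(F_23)| = 27 + 1 = 28.
Hasse bound: |28 − (23+1)| = |4| = 4 ≤ 2√23 ≈ 9.5917 ✓.


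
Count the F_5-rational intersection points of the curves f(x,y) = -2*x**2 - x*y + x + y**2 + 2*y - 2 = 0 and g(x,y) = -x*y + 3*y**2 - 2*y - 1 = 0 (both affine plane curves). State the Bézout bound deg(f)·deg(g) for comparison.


Common zeros: ∅; count = 0; Bézout bound = 4.

deg(f) = 2, deg(g) = 2, so Bézout bound = 4.
Scan x ∈ F_5. For each x, list the y ∈ F_5 with f(x, y) ≡ 0 and those with g(x, y) ≡ 0 (mod 5); the common zeros in that column are the intersection.
  x = 0: f ≡ 0 at y ∈ ∅; g ≡ 0 at y ∈ {1, 3}; common: ∅.
  x = 1: f ≡ 0 at y ∈ ∅; g ≡ 0 at y ∈ {2, 4}; common: ∅.
  x = 2: f ≡ 0 at y ∈ ∅; g ≡ 0 at y ∈ ∅; common: ∅.
  x = 3: f ≡ 0 at y ∈ {2, 4}; g ≡ 0 at y ∈ ∅; common: ∅.
  x = 4: f ≡ 0 at y ∈ {0, 2}; g ≡ 0 at y ∈ ∅; common: ∅.
Collecting: common zeros = ∅, so the count is 0.
Comparison with the Bézout bound: 0 ≤ 4 = deg(f)·deg(g), as expected for curves with no common component (the affine F_5-count falls short of the bound because intersections may lie at infinity, over extension fields, or carry multiplicity).


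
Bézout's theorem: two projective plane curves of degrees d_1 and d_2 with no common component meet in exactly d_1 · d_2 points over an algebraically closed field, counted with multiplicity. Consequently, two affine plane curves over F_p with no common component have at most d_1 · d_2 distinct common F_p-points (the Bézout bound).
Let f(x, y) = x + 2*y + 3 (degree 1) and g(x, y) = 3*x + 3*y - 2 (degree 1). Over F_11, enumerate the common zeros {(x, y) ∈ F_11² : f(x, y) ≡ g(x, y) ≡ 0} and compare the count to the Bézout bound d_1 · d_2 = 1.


Common zeros: {(8, 0)}; count = 1; Bézout bound = 1.

deg(f) = 1, deg(g) = 1, so Bézout bound = 1.
Scan x ∈ F_11. For each x, list the y ∈ F_11 with f(x, y) ≡ 0 and those with g(x, y) ≡ 0 (mod 11); the common zeros in that column are the intersection.
  x = 0: f ≡ 0 at y ∈ {4}; g ≡ 0 at y ∈ {8}; common: ∅.
  x = 1: f ≡ 0 at y ∈ {9}; g ≡ 0 at y ∈ {7}; common: ∅.
  x = 2: f ≡ 0 at y ∈ {3}; g ≡ 0 at y ∈ {6}; common: ∅.
  x = 3: f ≡ 0 at y ∈ {8}; g ≡ 0 at y ∈ {5}; common: ∅.
  x = 4: f ≡ 0 at y ∈ {2}; g ≡ 0 at y ∈ {4}; common: ∅.
  x = 5: f ≡ 0 at y ∈ {7}; g ≡ 0 at y ∈ {3}; common: ∅.
  x = 6: f ≡ 0 at y ∈ {1}; g ≡ 0 at y ∈ {2}; common: ∅.
  x = 7: f ≡ 0 at y ∈ {6}; g ≡ 0 at y ∈ {1}; common: ∅.
  x = 8: f ≡ 0 at y ∈ {0}; g ≡ 0 at y ∈ {0}; common: {0}.
  x = 9: f ≡ 0 at y ∈ {5}; g ≡ 0 at y ∈ {10}; common: ∅.
  x = 10: f ≡ 0 at y ∈ {10}; g ≡ 0 at y ∈ {9}; common: ∅.
Collecting: common zeros = {(8, 0)}, so the count is 1.
Comparison with the Bézout bound: 1 ≤ 1 = deg(f)·deg(g), as expected for curves with no common component (the bound is attained).


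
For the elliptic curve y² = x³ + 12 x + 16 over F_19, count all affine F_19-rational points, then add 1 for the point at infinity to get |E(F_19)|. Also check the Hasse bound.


Affine points = {(0, 4), (0, 15), (5, 7), (5, 12), (6, 0), (7, 5), (7, 14), (8, 4), (8, 15), (9, 6), (9, 13), (11, 4), (11, 15), (12, 8), (12, 11)}; affine count = 15; |E(F_19)| = 16.

Discriminant check: Δ ∝ 4a³ + 27b² = 4·12³ + 27·16² = 4·1728 + 27·256 ≡ 11 (mod 19). Nonzero ⇒ E is nonsingular.
For each x ∈ F_19, compute rhs = x³ + 12·x + 16 mod 19, then count y ∈ F_19 with y² ≡ rhs.
  x = 0: rhs = 16, matching y values: 4, 15 (2 points).
  x = 1: rhs = 10, matching y values: none (0 points).
  x = 2: rhs = 10, matching y values: none (0 points).
  x = 3: rhs = 3, matching y values: none (0 points).
  x = 4: rhs = 14, matching y values: none (0 points).
  x = 5: rhs = 11, matching y values: 7, 12 (2 points).
  x = 6: rhs = 0, matching y values: 0 (1 points).
  x = 7: rhs = 6, matching y values: 5, 14 (2 points).
  x = 8: rhs = 16, matching y values: 4, 15 (2 points).
  x = 9: rhs = 17, matching y values: 6, 13 (2 points).
  x = 10: rhs = 15, matching y values: none (0 points).
  x = 11: rhs = 16, matching y values: 4, 15 (2 points).
  x = 12: rhs = 7, matching y values: 8, 11 (2 points).
  x = 13: rhs = 13, matching y values: none (0 points).
  x = 14: rhs = 2, matching y values: none (0 points).
  x = 15: rhs = 18, matching y values: none (0 points).
  x = 16: rhs = 10, matching y values: none (0 points).
  x = 17: rhs = 3, matching y values: none (0 points).
  x = 18: rhs = 3, matching y values: none (0 points).
Total affine count: 15.
Full point count |E(F_19)| = 15 + 1 = 16.
Hasse bound: |16 − (19+1)| = |-4| = 4 ≤ 2√19 ≈ 8.7178 ✓.


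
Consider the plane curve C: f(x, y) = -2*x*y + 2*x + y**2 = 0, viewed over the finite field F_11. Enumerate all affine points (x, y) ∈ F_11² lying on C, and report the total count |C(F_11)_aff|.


Affine F_11-points: {(0, 0), (2, 2), (3, 8), (3, 9), (5, 3), (5, 7), (8, 6), (8, 10), (10, 4), (10, 5)}; count = 10.

For each of the 121 pairs (x, y) ∈ F_11², evaluate f(x, y) mod 11. Record the zeros.
  x = 0: [0↦0, 1↦1, 2↦4, 3↦9, 4↦5, 5↦3, 6↦3, 7↦5, 8↦9, 9↦4, 10↦1]  zeros at y ∈ {0}
  x = 1: [0↦2, 1↦1, 2↦2, 3↦5, 4↦10, 5↦6, 6↦4, 7↦4, 8↦6, 9↦10, 10↦5]  zeros at y ∈ ∅
  x = 2: [0↦4, 1↦1, 2↦0, 3↦1, 4↦4, 5↦9, 6↦5, 7↦3, 8↦3, 9↦5, 10↦9]  zeros at y ∈ {2}
  x = 3: [0↦6, 1↦1, 2↦9, 3↦8, 4↦9, 5↦1, 6↦6, 7↦2, 8↦0, 9↦0, 10↦2]  zeros at y ∈ {8, 9}
  x = 4: [0↦8, 1↦1, 2↦7, 3↦4, 4↦3, 5↦4, 6↦7, 7↦1, 8↦8, 9↦6, 10↦6]  zeros at y ∈ ∅
  x = 5: [0↦10, 1↦1, 2↦5, 3↦0, 4↦8, 5↦7, 6↦8, 7↦0, 8↦5, 9↦1, 10↦10]  zeros at y ∈ {3, 7}
  x = 6: [0↦1, 1↦1, 2↦3, 3↦7, 4↦2, 5↦10, 6↦9, 7↦10, 8↦2, 9↦7, 10↦3]  zeros at y ∈ ∅
  x = 7: [0↦3, 1↦1, 2↦1, 3↦3, 4↦7, 5↦2, 6↦10, 7↦9, 8↦10, 9↦2, 10↦7]  zeros at y ∈ ∅
  x = 8: [0↦5, 1↦1, 2↦10, 3↦10, 4↦1, 5↦5, 6↦0, 7↦8, 8↦7, 9↦8, 10↦0]  zeros at y ∈ {6, 10}
  x = 9: [0↦7, 1↦1, 2↦8, 3↦6, 4↦6, 5↦8, 6↦1, 7↦7, 8↦4, 9↦3, 10↦4]  zeros at y ∈ ∅
  x = 10: [0↦9, 1↦1, 2↦6, 3↦2, 4↦0, 5↦0, 6↦2, 7↦6, 8↦1, 9↦9, 10↦8]  zeros at y ∈ {4, 5}
Collecting zeros: affine points = {(0, 0), (2, 2), (3, 8), (3, 9), (5, 3), (5, 7), (8, 6), (8, 10), (10, 4), (10, 5)}.
Total count |C(F_11)_aff| = 10.


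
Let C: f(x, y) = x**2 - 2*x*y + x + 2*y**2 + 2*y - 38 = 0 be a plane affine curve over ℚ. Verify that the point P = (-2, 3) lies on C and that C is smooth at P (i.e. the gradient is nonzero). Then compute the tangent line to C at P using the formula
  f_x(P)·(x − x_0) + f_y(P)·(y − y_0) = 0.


Tangent line at P: -9*x + 18*y - 72 = 0.

Step 1: f(-2, 3) = 0, so P lies on C.
Step 2: partial derivatives
  f_x(x, y) = 2*x - 2*y + 1, f_y(x, y) = -2*x + 4*y + 2.
  f_x(P) = -9, f_y(P) = 18 (gradient nonzero, so P is smooth).
Step 3: tangent line at P: -9·(x − -2) + 18·(y − 3) = 0.
Expanding: -9*x + 18*y - 72 = 0.


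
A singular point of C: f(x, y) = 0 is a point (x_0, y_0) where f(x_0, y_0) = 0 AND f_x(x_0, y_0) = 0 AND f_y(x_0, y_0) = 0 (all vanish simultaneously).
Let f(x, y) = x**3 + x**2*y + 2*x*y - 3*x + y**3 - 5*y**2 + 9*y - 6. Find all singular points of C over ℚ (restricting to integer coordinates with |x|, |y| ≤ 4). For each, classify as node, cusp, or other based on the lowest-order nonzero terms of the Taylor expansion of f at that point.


Singular points: {(-1, 2)}; classification: node.

Compute partial derivatives:
  f_x = 3*x**2 + 2*x*y + 2*y - 3.
  f_y = x**2 + 2*x + 3*y**2 - 10*y + 9.
Scan x_0 ∈ {−4, ..., 4}. For each x_0, f_y(x_0, y) is a polynomial in y; find its integer roots y ∈ {−4, ..., 4}, then test f_x and f at those candidates.
  x = -4: f_y(-4, y) = 3*y**2 - 10*y + 17; no integer root y with |y| ≤ 4.
  x = -3: f_y(-3, y) = 3*y**2 - 10*y + 12; no integer root y with |y| ≤ 4.
  x = -2: f_y(-2, y) = 3*y**2 - 10*y + 9; no integer root y with |y| ≤ 4.
  x = -1: f_y(-1, y) = 3*y**2 - 10*y + 8; vanishes at y ∈ {2}. (-1, 2): f_x = 0, f = 0 — SINGULAR.
  x = 0: f_y(0, y) = 3*y**2 - 10*y + 9; no integer root y with |y| ≤ 4.
  x = 1: f_y(1, y) = 3*y**2 - 10*y + 12; no integer root y with |y| ≤ 4.
  x = 2: f_y(2, y) = 3*y**2 - 10*y + 17; no integer root y with |y| ≤ 4.
  x = 3: f_y(3, y) = 3*y**2 - 10*y + 24; no integer root y with |y| ≤ 4.
  x = 4: f_y(4, y) = 3*y**2 - 10*y + 33; no integer root y with |y| ≤ 4.
Only singular point on the grid: (-1, 2).
Classify: substitute x = -1 + u, y = 2 + v and expand: f = u**3 + u**2*v - u**2 + v**3 + v**2.
No constant or linear terms (consistent with a singular point). Quadratic part: -u**2 + v**2. Cubic part: u**3 + u**2*v + v**3.
The quadratic part v**2 - u**2 = (v − u)(v + u) splits into two distinct linear factors, so there are two distinct tangent lines y − 2 = ±(x − -1) — this is a node (ordinary double point).
Classification: node.


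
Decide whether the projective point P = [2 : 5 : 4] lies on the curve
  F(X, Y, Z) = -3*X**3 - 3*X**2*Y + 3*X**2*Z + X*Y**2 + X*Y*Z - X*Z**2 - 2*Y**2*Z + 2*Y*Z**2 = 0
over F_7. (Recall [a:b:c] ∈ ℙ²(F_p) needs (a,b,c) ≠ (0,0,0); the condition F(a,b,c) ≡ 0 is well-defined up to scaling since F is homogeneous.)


F(2,5,4) ≡ 3 (mod 7); P is NOT on the curve.

Evaluate F(2, 5, 4) term-by-term (mod 7).
  -3*X**3 ↦ -3·8·1·1 = -24
  -3*X**2*Y ↦ -3·4·5·1 = -60
  3*X**2*Z ↦ 3·4·1·4 = 48
  X*Y**2 ↦ 1·2·25·1 = 50
  X*Y*Z ↦ 1·2·5·4 = 40
  -X*Z**2 ↦ -1·2·1·16 = -32
  -2*Y**2*Z ↦ -2·1·25·4 = -200
  2*Y*Z**2 ↦ 2·1·5·16 = 160
Sum: F(2, 5, 4) = (-24) + (-60) + (48) + (50) + (40) + (-32) + (-200) + (160) = -18.
Reducing mod 7: -18 ≡ 3 (mod 7).
Since F(a, b, c) ≡ 3 ≠ 0 (mod 7), P does NOT lie on the curve.


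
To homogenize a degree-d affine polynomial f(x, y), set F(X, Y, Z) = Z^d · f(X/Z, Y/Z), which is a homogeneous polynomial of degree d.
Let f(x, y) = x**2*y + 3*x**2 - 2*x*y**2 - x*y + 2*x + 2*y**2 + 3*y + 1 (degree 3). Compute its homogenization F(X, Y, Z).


F(X, Y, Z) = X**2*Y + 3*X**2*Z - 2*X*Y**2 - X*Y*Z + 2*X*Z**2 + 2*Y**2*Z + 3*Y*Z**2 + Z**3

deg(f) = 3.
Substitute x = X/Z, y = Y/Z into f, then multiply by Z^3.
  monomial 1·x^2·y^1 ↦ 1·X^2·Y^1·Z^0.
  monomial 3·x^2·y^0 ↦ 3·X^2·Y^0·Z^1.
  monomial -2·x^1·y^2 ↦ -2·X^1·Y^2·Z^0.
  monomial -1·x^1·y^1 ↦ -1·X^1·Y^1·Z^1.
  monomial 2·x^1·y^0 ↦ 2·X^1·Y^0·Z^2.
  monomial 2·x^0·y^2 ↦ 2·X^0·Y^2·Z^1.
  monomial 3·x^0·y^1 ↦ 3·X^0·Y^1·Z^2.
  monomial 1·x^0·y^0 ↦ 1·X^0·Y^0·Z^3.
Collecting: F(X, Y, Z) = X**2*Y + 3*X**2*Z - 2*X*Y**2 - X*Y*Z + 2*X*Z**2 + 2*Y**2*Z + 3*Y*Z**2 + Z**3.


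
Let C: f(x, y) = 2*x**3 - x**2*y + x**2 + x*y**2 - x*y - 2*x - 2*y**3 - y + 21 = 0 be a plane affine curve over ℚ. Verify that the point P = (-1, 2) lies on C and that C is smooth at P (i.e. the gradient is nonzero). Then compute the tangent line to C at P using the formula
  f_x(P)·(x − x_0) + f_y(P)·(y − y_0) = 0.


Tangent line at P: 8*x - 29*y + 66 = 0.

Step 1: f(-1, 2) = 0, so P lies on C.
Step 2: partial derivatives
  f_x(x, y) = 6*x**2 - 2*x*y + 2*x + y**2 - y - 2, f_y(x, y) = -x**2 + 2*x*y - x - 6*y**2 - 1.
  f_x(P) = 8, f_y(P) = -29 (gradient nonzero, so P is smooth).
Step 3: tangent line at P: 8·(x − -1) + -29·(y − 2) = 0.
Expanding: 8*x - 29*y + 66 = 0.


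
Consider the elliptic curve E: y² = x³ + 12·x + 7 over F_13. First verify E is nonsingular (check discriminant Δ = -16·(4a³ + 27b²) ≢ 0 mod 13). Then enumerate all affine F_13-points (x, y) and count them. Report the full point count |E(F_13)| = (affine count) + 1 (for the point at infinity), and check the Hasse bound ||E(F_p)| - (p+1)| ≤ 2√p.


Affine points = {(2, 0), (5, 6), (5, 7), (6, 3), (6, 10), (8, 2), (8, 11), (9, 5), (9, 8), (10, 3), (10, 10), (11, 1), (11, 12)}; affine count = 13; |E(F_13)| = 14.

Discriminant check: Δ ∝ 4a³ + 27b² = 4·12³ + 27·7² = 4·1728 + 27·49 ≡ 6 (mod 13). Nonzero ⇒ E is nonsingular.
For each x ∈ F_13, compute rhs = x³ + 12·x + 7 mod 13, then count y ∈ F_13 with y² ≡ rhs.
  x = 0: rhs = 7, matching y values: none (0 points).
  x = 1: rhs = 7, matching y values: none (0 points).
  x = 2: rhs = 0, matching y values: 0 (1 points).
  x = 3: rhs = 5, matching y values: none (0 points).
  x = 4: rhs = 2, matching y values: none (0 points).
  x = 5: rhs = 10, matching y values: 6, 7 (2 points).
  x = 6: rhs = 9, matching y values: 3, 10 (2 points).
  x = 7: rhs = 5, matching y values: none (0 points).
  x = 8: rhs = 4, matching y values: 2, 11 (2 points).
  x = 9: rhs = 12, matching y values: 5, 8 (2 points).
  x = 10: rhs = 9, matching y values: 3, 10 (2 points).
  x = 11: rhs = 1, matching y values: 1, 12 (2 points).
  x = 12: rhs = 7, matching y values: none (0 points).
Total affine count: 13.
Full point count |E(F_13)| = 13 + 1 = 14.
Hasse bound: |14 − (13+1)| = |0| = 0 ≤ 2√13 ≈ 7.2111 ✓.


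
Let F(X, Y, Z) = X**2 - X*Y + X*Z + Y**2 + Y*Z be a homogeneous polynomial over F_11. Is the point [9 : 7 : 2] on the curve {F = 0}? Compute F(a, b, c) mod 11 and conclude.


F(9,7,2) ≡ 0 (mod 11); P is on the curve.

Evaluate F(9, 7, 2) term-by-term (mod 11).
  X**2 ↦ 1·81·1·1 = 81
  -X*Y ↦ -1·9·7·1 = -63
  X*Z ↦ 1·9·1·2 = 18
  Y**2 ↦ 1·1·49·1 = 49
  Y*Z ↦ 1·1·7·2 = 14
Sum: F(9, 7, 2) = (81) + (-63) + (18) + (49) + (14) = 99.
Reducing mod 11: 99 ≡ 0 (mod 11).
Since F(a, b, c) ≡ 0 (mod 11), P lies on the curve.


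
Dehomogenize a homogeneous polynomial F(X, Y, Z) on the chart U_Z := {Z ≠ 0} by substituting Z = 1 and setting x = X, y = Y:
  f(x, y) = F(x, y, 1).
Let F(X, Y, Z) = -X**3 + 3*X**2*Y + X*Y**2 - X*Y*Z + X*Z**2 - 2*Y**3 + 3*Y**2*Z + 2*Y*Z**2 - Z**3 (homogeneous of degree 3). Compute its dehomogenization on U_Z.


f(x, y) = -x**3 + 3*x**2*y + x*y**2 - x*y + x - 2*y**3 + 3*y**2 + 2*y - 1

On U_Z we set Z = 1. Each monomial c·X^i·Y^j·Z^k in F becomes c·x^i·y^j·1^k = c·x^i·y^j.
Substituting Z = 1: F(X, Y, 1) = -x**3 + 3*x**2*y + x*y**2 - x*y + x - 2*y**3 + 3*y**2 + 2*y - 1.
Note: deg(f) ≤ deg(F) = 3; strict inequality happens when F is divisible by Z (lost terms).


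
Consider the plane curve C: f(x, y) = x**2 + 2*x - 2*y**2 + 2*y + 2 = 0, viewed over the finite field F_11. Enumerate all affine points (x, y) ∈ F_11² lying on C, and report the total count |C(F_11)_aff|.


Affine F_11-points: {(0, 4), (0, 8), (1, 6), (4, 2), (4, 10), (5, 2), (5, 10), (8, 6), (9, 4), (9, 8), (10, 3), (10, 9)}; count = 12.

For each of the 121 pairs (x, y) ∈ F_11², evaluate f(x, y) mod 11. Record the zeros.
  x = 0: [0↦2, 1↦2, 2↦9, 3↦1, 4↦0, 5↦6, 6↦8, 7↦6, 8↦0, 9↦1, 10↦9]  zeros at y ∈ {4, 8}
  x = 1: [0↦5, 1↦5, 2↦1, 3↦4, 4↦3, 5↦9, 6↦0, 7↦9, 8↦3, 9↦4, 10↦1]  zeros at y ∈ {6}
  x = 2: [0↦10, 1↦10, 2↦6, 3↦9, 4↦8, 5↦3, 6↦5, 7↦3, 8↦8, 9↦9, 10↦6]  zeros at y ∈ ∅
  x = 3: [0↦6, 1↦6, 2↦2, 3↦5, 4↦4, 5↦10, 6↦1, 7↦10, 8↦4, 9↦5, 10↦2]  zeros at y ∈ ∅
  x = 4: [0↦4, 1↦4, 2↦0, 3↦3, 4↦2, 5↦8, 6↦10, 7↦8, 8↦2, 9↦3, 10↦0]  zeros at y ∈ {2, 10}
  x = 5: [0↦4, 1↦4, 2↦0, 3↦3, 4↦2, 5↦8, 6↦10, 7↦8, 8↦2, 9↦3, 10↦0]  zeros at y ∈ {2, 10}
  x = 6: [0↦6, 1↦6, 2↦2, 3↦5, 4↦4, 5↦10, 6↦1, 7↦10, 8↦4, 9↦5, 10↦2]  zeros at y ∈ ∅
  x = 7: [0↦10, 1↦10, 2↦6, 3↦9, 4↦8, 5↦3, 6↦5, 7↦3, 8↦8, 9↦9, 10↦6]  zeros at y ∈ ∅
  x = 8: [0↦5, 1↦5, 2↦1, 3↦4, 4↦3, 5↦9, 6↦0, 7↦9, 8↦3, 9↦4, 10↦1]  zeros at y ∈ {6}
  x = 9: [0↦2, 1↦2, 2↦9, 3↦1, 4↦0, 5↦6, 6↦8, 7↦6, 8↦0, 9↦1, 10↦9]  zeros at y ∈ {4, 8}
  x = 10: [0↦1, 1↦1, 2↦8, 3↦0, 4↦10, 5↦5, 6↦7, 7↦5, 8↦10, 9↦0, 10↦8]  zeros at y ∈ {3, 9}
Collecting zeros: affine points = {(0, 4), (0, 8), (1, 6), (4, 2), (4, 10), (5, 2), (5, 10), (8, 6), (9, 4), (9, 8), (10, 3), (10, 9)}.
Total count |C(F_11)_aff| = 12.


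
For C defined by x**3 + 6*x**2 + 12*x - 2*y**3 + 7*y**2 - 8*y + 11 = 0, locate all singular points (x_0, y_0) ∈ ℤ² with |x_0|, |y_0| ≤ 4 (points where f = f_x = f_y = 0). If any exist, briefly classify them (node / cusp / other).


Singular points: {(-2, 1)}; classification: cusp.

Compute partial derivatives:
  f_x = 3*x**2 + 12*x + 12.
  f_y = -6*y**2 + 14*y - 8.
Scan x_0 ∈ {−4, ..., 4}. For each x_0, f_y(x_0, y) is a polynomial in y; find its integer roots y ∈ {−4, ..., 4}, then test f_x and f at those candidates.
  x = -4: f_y(-4, y) = -6*y**2 + 14*y - 8; vanishes at y ∈ {1}. (-4, 1): f_x = 12 ≠ 0.
  x = -3: f_y(-3, y) = -6*y**2 + 14*y - 8; vanishes at y ∈ {1}. (-3, 1): f_x = 3 ≠ 0.
  x = -2: f_y(-2, y) = -6*y**2 + 14*y - 8; vanishes at y ∈ {1}. (-2, 1): f_x = 0, f = 0 — SINGULAR.
  x = -1: f_y(-1, y) = -6*y**2 + 14*y - 8; vanishes at y ∈ {1}. (-1, 1): f_x = 3 ≠ 0.
  x = 0: f_y(0, y) = -6*y**2 + 14*y - 8; vanishes at y ∈ {1}. (0, 1): f_x = 12 ≠ 0.
  x = 1: f_y(1, y) = -6*y**2 + 14*y - 8; vanishes at y ∈ {1}. (1, 1): f_x = 27 ≠ 0.
  x = 2: f_y(2, y) = -6*y**2 + 14*y - 8; vanishes at y ∈ {1}. (2, 1): f_x = 48 ≠ 0.
  x = 3: f_y(3, y) = -6*y**2 + 14*y - 8; vanishes at y ∈ {1}. (3, 1): f_x = 75 ≠ 0.
  x = 4: f_y(4, y) = -6*y**2 + 14*y - 8; vanishes at y ∈ {1}. (4, 1): f_x = 108 ≠ 0.
Only singular point on the grid: (-2, 1).
Classify: substitute x = -2 + u, y = 1 + v and expand: f = u**3 - 2*v**3 + v**2.
No constant or linear terms (consistent with a singular point). Quadratic part: v**2. Cubic part: u**3 - 2*v**3.
The quadratic part v**2 is a perfect square, so there is a single (double) tangent line v = 0, i.e. y = 1. Restricting the cubic part to that line (v = 0) leaves u**3 ≠ 0, so f is not divisible by v and the branch is v² ≈ -u**3 to lowest order — this is a cusp.
Classification: cusp.


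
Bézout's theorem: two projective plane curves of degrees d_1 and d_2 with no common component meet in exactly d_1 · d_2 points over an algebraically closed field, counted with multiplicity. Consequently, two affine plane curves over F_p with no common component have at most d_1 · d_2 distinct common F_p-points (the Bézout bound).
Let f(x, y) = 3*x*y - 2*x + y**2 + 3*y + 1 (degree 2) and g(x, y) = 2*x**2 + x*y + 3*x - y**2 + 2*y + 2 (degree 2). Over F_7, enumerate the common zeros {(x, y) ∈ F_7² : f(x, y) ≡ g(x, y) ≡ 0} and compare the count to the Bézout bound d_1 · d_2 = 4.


Common zeros: ∅; count = 0; Bézout bound = 4.

deg(f) = 2, deg(g) = 2, so Bézout bound = 4.
Scan x ∈ F_7. For each x, list the y ∈ F_7 with f(x, y) ≡ 0 and those with g(x, y) ≡ 0 (mod 7); the common zeros in that column are the intersection.
  x = 0: f ≡ 0 at y ∈ ∅; g ≡ 0 at y ∈ ∅; common: ∅.
  x = 1: f ≡ 0 at y ∈ ∅; g ≡ 0 at y ∈ {0, 3}; common: ∅.
  x = 2: f ≡ 0 at y ∈ {1, 4}; g ≡ 0 at y ∈ ∅; common: ∅.
  x = 3: f ≡ 0 at y ∈ ∅; g ≡ 0 at y ∈ {2, 3}; common: ∅.
  x = 4: f ≡ 0 at y ∈ {0, 6}; g ≡ 0 at y ∈ ∅; common: ∅.
  x = 5: f ≡ 0 at y ∈ ∅; g ≡ 0 at y ∈ {2, 5}; common: ∅.
  x = 6: f ≡ 0 at y ∈ {2, 5}; g ≡ 0 at y ∈ ∅; common: ∅.
Collecting: common zeros = ∅, so the count is 0.
Comparison with the Bézout bound: 0 ≤ 4 = deg(f)·deg(g), as expected for curves with no common component (the affine F_7-count falls short of the bound because intersections may lie at infinity, over extension fields, or carry multiplicity).


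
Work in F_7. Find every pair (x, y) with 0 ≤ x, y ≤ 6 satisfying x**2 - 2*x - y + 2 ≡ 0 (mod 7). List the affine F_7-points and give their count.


Affine F_7-points: {(0, 2), (1, 1), (2, 2), (3, 5), (4, 3), (5, 3), (6, 5)}; count = 7.

For each of the 49 pairs (x, y) ∈ F_7², evaluate f(x, y) mod 7. Record the zeros.
  x = 0: [0↦2, 1↦1, 2↦0, 3↦6, 4↦5, 5↦4, 6↦3]  zeros at y ∈ {2}
  x = 1: [0↦1, 1↦0, 2↦6, 3↦5, 4↦4, 5↦3, 6↦2]  zeros at y ∈ {1}
  x = 2: [0↦2, 1↦1, 2↦0, 3↦6, 4↦5, 5↦4, 6↦3]  zeros at y ∈ {2}
  x = 3: [0↦5, 1↦4, 2↦3, 3↦2, 4↦1, 5↦0, 6↦6]  zeros at y ∈ {5}
  x = 4: [0↦3, 1↦2, 2↦1, 3↦0, 4↦6, 5↦5, 6↦4]  zeros at y ∈ {3}
  x = 5: [0↦3, 1↦2, 2↦1, 3↦0, 4↦6, 5↦5, 6↦4]  zeros at y ∈ {3}
  x = 6: [0↦5, 1↦4, 2↦3, 3↦2, 4↦1, 5↦0, 6↦6]  zeros at y ∈ {5}
Collecting zeros: affine points = {(0, 2), (1, 1), (2, 2), (3, 5), (4, 3), (5, 3), (6, 5)}.
Total count |C(F_7)_aff| = 7.


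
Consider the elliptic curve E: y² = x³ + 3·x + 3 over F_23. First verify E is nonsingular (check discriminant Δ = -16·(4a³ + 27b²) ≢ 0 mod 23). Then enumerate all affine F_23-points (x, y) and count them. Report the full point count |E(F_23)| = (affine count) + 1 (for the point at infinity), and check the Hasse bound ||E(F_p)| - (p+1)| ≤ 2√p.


Affine points = {(0, 7), (0, 16), (3, 4), (3, 19), (9, 0), (13, 10), (13, 13), (14, 11), (14, 12), (18, 1), (18, 22), (20, 6), (20, 17), (21, 9), (21, 14)}; affine count = 15; |E(F_23)| = 16.

Discriminant check: Δ ∝ 4a³ + 27b² = 4·3³ + 27·3² = 4·27 + 27·9 ≡ 6 (mod 23). Nonzero ⇒ E is nonsingular.
For each x ∈ F_23, compute rhs = x³ + 3·x + 3 mod 23, then count y ∈ F_23 with y² ≡ rhs.
  x = 0: rhs = 3, matching y values: 7, 16 (2 points).
  x = 1: rhs = 7, matching y values: none (0 points).
  x = 2: rhs = 17, matching y values: none (0 points).
  x = 3: rhs = 16, matching y values: 4, 19 (2 points).
  x = 4: rhs = 10, matching y values: none (0 points).
  x = 5: rhs = 5, matching y values: none (0 points).
  x = 6: rhs = 7, matching y values: none (0 points).
  x = 7: rhs = 22, matching y values: none (0 points).
  x = 8: rhs = 10, matching y values: none (0 points).
  x = 9: rhs = 0, matching y values: 0 (1 points).
  x = 10: rhs = 21, matching y values: none (0 points).
  x = 11: rhs = 10, matching y values: none (0 points).
  x = 12: rhs = 19, matching y values: none (0 points).
  x = 13: rhs = 8, matching y values: 10, 13 (2 points).
  x = 14: rhs = 6, matching y values: 11, 12 (2 points).
  x = 15: rhs = 19, matching y values: none (0 points).
  x = 16: rhs = 7, matching y values: none (0 points).
  x = 17: rhs = 22, matching y values: none (0 points).
  x = 18: rhs = 1, matching y values: 1, 22 (2 points).
  x = 19: rhs = 19, matching y values: none (0 points).
  x = 20: rhs = 13, matching y values: 6, 17 (2 points).
  x = 21: rhs = 12, matching y values: 9, 14 (2 points).
  x = 22: rhs = 22, matching y values: none (0 points).
Total affine count: 15.
Full point count |E(F_23)| = 15 + 1 = 16.
Hasse bound: |16 − (23+1)| = |-8| = 8 ≤ 2√23 ≈ 9.5917 ✓.


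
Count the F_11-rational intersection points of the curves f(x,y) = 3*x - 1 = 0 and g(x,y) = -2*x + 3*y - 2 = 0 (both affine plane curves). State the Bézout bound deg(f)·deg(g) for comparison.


Common zeros: {(4, 7)}; count = 1; Bézout bound = 1.

deg(f) = 1, deg(g) = 1, so Bézout bound = 1.
Scan x ∈ F_11. For each x, list the y ∈ F_11 with f(x, y) ≡ 0 and those with g(x, y) ≡ 0 (mod 11); the common zeros in that column are the intersection.
  x = 0: f ≡ 0 at y ∈ ∅; g ≡ 0 at y ∈ {8}; common: ∅.
  x = 1: f ≡ 0 at y ∈ ∅; g ≡ 0 at y ∈ {5}; common: ∅.
  x = 2: f ≡ 0 at y ∈ ∅; g ≡ 0 at y ∈ {2}; common: ∅.
  x = 3: f ≡ 0 at y ∈ ∅; g ≡ 0 at y ∈ {10}; common: ∅.
  x = 4: f ≡ 0 at y ∈ {0, 1, 2, 3, 4, 5, 6, 7, 8, 9, 10}; g ≡ 0 at y ∈ {7}; common: {7}.
  x = 5: f ≡ 0 at y ∈ ∅; g ≡ 0 at y ∈ {4}; common: ∅.
  x = 6: f ≡ 0 at y ∈ ∅; g ≡ 0 at y ∈ {1}; common: ∅.
  x = 7: f ≡ 0 at y ∈ ∅; g ≡ 0 at y ∈ {9}; common: ∅.
  x = 8: f ≡ 0 at y ∈ ∅; g ≡ 0 at y ∈ {6}; common: ∅.
  x = 9: f ≡ 0 at y ∈ ∅; g ≡ 0 at y ∈ {3}; common: ∅.
  x = 10: f ≡ 0 at y ∈ ∅; g ≡ 0 at y ∈ {0}; common: ∅.
Collecting: common zeros = {(4, 7)}, so the count is 1.
Comparison with the Bézout bound: 1 ≤ 1 = deg(f)·deg(g), as expected for curves with no common component (the bound is attained).


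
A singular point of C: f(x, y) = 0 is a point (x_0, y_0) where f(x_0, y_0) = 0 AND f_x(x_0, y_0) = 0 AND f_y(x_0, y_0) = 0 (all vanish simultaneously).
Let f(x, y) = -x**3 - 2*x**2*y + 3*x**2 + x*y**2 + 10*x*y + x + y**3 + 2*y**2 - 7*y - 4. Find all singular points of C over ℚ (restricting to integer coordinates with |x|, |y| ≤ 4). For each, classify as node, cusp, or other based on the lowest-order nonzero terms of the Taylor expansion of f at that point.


Singular points: {(2, -1)}; classification: node.

Compute partial derivatives:
  f_x = -3*x**2 - 4*x*y + 6*x + y**2 + 10*y + 1.
  f_y = -2*x**2 + 2*x*y + 10*x + 3*y**2 + 4*y - 7.
Scan x_0 ∈ {−4, ..., 4}. For each x_0, f_y(x_0, y) is a polynomial in y; find its integer roots y ∈ {−4, ..., 4}, then test f_x and f at those candidates.
  x = -4: f_y(-4, y) = 3*y**2 - 4*y - 79; no integer root y with |y| ≤ 4.
  x = -3: f_y(-3, y) = 3*y**2 - 2*y - 55; no integer root y with |y| ≤ 4.
  x = -2: f_y(-2, y) = 3*y**2 - 35; no integer root y with |y| ≤ 4.
  x = -1: f_y(-1, y) = 3*y**2 + 2*y - 19; no integer root y with |y| ≤ 4.
  x = 0: f_y(0, y) = 3*y**2 + 4*y - 7; vanishes at y ∈ {1}. (0, 1): f_x = 12 ≠ 0.
  x = 1: f_y(1, y) = 3*y**2 + 6*y + 1; no integer root y with |y| ≤ 4.
  x = 2: f_y(2, y) = 3*y**2 + 8*y + 5; vanishes at y ∈ {-1}. (2, -1): f_x = 0, f = 0 — SINGULAR.
  x = 3: f_y(3, y) = 3*y**2 + 10*y + 5; no integer root y with |y| ≤ 4.
  x = 4: f_y(4, y) = 3*y**2 + 12*y + 1; no integer root y with |y| ≤ 4.
Only singular point on the grid: (2, -1).
Classify: substitute x = 2 + u, y = -1 + v and expand: f = -u**3 - 2*u**2*v - u**2 + u*v**2 + v**3 + v**2.
No constant or linear terms (consistent with a singular point). Quadratic part: -u**2 + v**2. Cubic part: -u**3 - 2*u**2*v + u*v**2 + v**3.
The quadratic part v**2 - u**2 = (v − u)(v + u) splits into two distinct linear factors, so there are two distinct tangent lines y − -1 = ±(x − 2) — this is a node (ordinary double point).
Classification: node.


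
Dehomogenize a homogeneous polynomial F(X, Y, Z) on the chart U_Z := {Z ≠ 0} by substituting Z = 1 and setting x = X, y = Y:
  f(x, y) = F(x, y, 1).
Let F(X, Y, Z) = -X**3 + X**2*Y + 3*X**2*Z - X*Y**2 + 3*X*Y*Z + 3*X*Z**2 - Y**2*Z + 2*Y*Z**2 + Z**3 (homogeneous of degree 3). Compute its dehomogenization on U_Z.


f(x, y) = -x**3 + x**2*y + 3*x**2 - x*y**2 + 3*x*y + 3*x - y**2 + 2*y + 1

On U_Z we set Z = 1. Each monomial c·X^i·Y^j·Z^k in F becomes c·x^i·y^j·1^k = c·x^i·y^j.
Substituting Z = 1: F(X, Y, 1) = -x**3 + x**2*y + 3*x**2 - x*y**2 + 3*x*y + 3*x - y**2 + 2*y + 1.
Note: deg(f) ≤ deg(F) = 3; strict inequality happens when F is divisible by Z (lost terms).


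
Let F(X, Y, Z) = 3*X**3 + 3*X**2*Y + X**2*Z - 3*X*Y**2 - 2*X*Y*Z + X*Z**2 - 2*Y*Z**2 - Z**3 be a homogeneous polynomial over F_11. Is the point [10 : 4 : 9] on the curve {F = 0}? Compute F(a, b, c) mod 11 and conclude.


F(10,4,9) ≡ 0 (mod 11); P is on the curve.

Evaluate F(10, 4, 9) term-by-term (mod 11).
  3*X**3 ↦ 3·1000·1·1 = 3000
  3*X**2*Y ↦ 3·100·4·1 = 1200
  X**2*Z ↦ 1·100·1·9 = 900
  -3*X*Y**2 ↦ -3·10·16·1 = -480
  -2*X*Y*Z ↦ -2·10·4·9 = -720
  X*Z**2 ↦ 1·10·1·81 = 810
  -2*Y*Z**2 ↦ -2·1·4·81 = -648
  -Z**3 ↦ -1·1·1·729 = -729
Sum: F(10, 4, 9) = (3000) + (1200) + (900) + (-480) + (-720) + (810) + (-648) + (-729) = 3333.
Reducing mod 11: 3333 ≡ 0 (mod 11).
Since F(a, b, c) ≡ 0 (mod 11), P lies on the curve.
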